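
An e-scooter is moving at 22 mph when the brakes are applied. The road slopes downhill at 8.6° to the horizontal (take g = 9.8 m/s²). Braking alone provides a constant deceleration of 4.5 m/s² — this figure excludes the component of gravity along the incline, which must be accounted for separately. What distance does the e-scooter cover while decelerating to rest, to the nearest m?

22 mph × 0.44704 = 9.8349 m/s.
Gravity along the downhill slope reduces the braking deceleration: a_eff = 4.500 − 9.8·sin 8.6° = 4.500 − 1.465 = 3.035 m/s².
Braking distance = v²/(2a) = 9.8349² / (2 × 3.035) = 96.725 / 6.070 = 15.935 m.

Braking distance ≈ 16 m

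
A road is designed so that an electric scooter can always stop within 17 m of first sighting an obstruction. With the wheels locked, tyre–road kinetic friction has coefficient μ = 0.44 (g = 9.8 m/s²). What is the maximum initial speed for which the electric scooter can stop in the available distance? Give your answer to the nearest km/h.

a = μg = 0.44 × 9.8 = 4.312 m/s².
v²/(2a) = d ⇒ v = √(2 × 4.312 × 17) = √146.61 = 12.1083 m/s.
12.1083 m/s × 3.6 = 43.590 km/h.

Maximum speed ≈ 44 km/h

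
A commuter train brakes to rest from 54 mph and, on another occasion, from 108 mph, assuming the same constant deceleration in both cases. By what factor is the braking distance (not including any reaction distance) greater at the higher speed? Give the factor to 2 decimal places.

Factor ≈ 4.00

Braking distance d = v²/(2a), so with a fixed, d ∝ v².
Factor = (108/54)² = 2.0000² = 4.0000.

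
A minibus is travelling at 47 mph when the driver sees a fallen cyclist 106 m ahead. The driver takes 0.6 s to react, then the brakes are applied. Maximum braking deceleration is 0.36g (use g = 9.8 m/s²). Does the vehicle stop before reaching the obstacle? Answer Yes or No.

47 mph × 0.44704 = 21.0109 m/s.
a = 0.36 × 9.8 = 3.528 m/s².
Reaction distance = 21.0109 × 0.6 = 12.607 m.
Braking distance = v²/(2a) = 441.458 / 7.056 = 62.565 m.
Total stopping distance = 12.607 + 62.565 = 75.172 m, vs 106 m available — it stops with 106 − 75.172 = 30.828 m to spare.

Yes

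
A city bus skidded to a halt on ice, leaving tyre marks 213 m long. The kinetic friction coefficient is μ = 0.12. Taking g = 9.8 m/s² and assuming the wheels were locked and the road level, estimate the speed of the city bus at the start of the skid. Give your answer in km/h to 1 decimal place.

Deceleration a = μg = 0.12 × 9.8 = 1.176 m/s².
v = √(2a·d) = √(2 × 1.176 × 213) = √500.976 = 22.3825 m/s.
= 22.3825 × 3.6 = 80.577 km/h.

Initial speed ≈ 80.6 km/h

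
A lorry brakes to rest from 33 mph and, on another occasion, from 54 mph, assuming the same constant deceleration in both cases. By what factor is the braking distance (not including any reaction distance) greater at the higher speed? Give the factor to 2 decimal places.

Braking distance d = v²/(2a), so with a fixed, d ∝ v².
Factor = (54/33)² = 1.6364² = 2.6778.

Factor ≈ 2.68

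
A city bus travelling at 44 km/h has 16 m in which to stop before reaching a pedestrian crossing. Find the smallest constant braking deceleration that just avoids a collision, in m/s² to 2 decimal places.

44 km/h ÷ 3.6 = 12.2222 m/s.
v² = 2a·d ⇒ a = v²/(2d) = 12.2222² / (2 × 16.000) = 149.382 / 32.000 = 4.6682 m/s².

Required deceleration ≈ 4.67 m/s²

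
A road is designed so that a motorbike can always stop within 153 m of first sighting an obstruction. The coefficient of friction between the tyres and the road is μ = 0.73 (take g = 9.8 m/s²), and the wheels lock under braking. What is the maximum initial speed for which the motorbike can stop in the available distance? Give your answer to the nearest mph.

a = μg = 0.73 × 9.8 = 7.154 m/s².
v²/(2a) = d ⇒ v = √(2 × 7.154 × 153) = √2189.12 = 46.7880 m/s.
46.7880 m/s ÷ 0.44704 = 104.662 mph.

Maximum speed ≈ 105 mph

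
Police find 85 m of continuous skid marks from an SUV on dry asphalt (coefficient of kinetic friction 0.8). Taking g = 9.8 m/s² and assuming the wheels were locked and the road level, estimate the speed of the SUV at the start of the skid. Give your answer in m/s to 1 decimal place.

Initial speed ≈ 36.5 m/s

Deceleration a = μg = 0.8 × 9.8 = 7.840 m/s².
v = √(2a·d) = √(2 × 7.840 × 85) = √1332.800 = 36.5075 m/s.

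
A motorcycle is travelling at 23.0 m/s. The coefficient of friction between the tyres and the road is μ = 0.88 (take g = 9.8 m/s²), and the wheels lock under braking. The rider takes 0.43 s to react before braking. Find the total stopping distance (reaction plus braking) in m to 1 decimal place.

Total stopping distance ≈ 40.6 m

a = μg = 0.88 × 9.8 = 8.624 m/s².
Reaction distance = v·t_r = 23.0000 × 0.43 = 9.890 m.
Braking distance = v²/(2a) = 23.0000² / (2 × 8.624) = 529.000 / 17.248 = 30.670 m.
Total = 9.890 + 30.670 = 40.560 m.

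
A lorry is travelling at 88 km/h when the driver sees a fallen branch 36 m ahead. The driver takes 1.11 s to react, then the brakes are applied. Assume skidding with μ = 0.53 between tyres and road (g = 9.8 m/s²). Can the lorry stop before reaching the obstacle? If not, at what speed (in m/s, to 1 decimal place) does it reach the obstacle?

No — it strikes the obstacle at 22.5 m/s

88 km/h ÷ 3.6 = 24.4444 m/s.
a = μg = 0.53 × 9.8 = 5.194 m/s².
Reaction distance = 24.4444 × 1.11 = 27.133 m.
Braking distance needed to stop: v²/(2a) = 597.529 / 10.388 = 57.521 m, so total needed = 27.133 + 57.521 = 84.654 m > 36 m — it cannot stop.
Distance remaining when braking begins: 36 − 27.133 = 8.867 m.
v² = v₀² − 2a·d = 597.529 − 2 × 5.194 × 8.867 = 505.419 m²/s².
v = √505.419 = 22.482 m/s.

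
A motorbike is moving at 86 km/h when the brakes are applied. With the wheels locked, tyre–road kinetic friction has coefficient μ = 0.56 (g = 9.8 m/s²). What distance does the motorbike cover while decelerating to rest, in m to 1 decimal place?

Braking distance ≈ 52.0 m

86 km/h ÷ 3.6 = 23.8889 m/s.
a = μg = 0.56 × 9.8 = 5.488 m/s².
Braking distance = v²/(2a) = 23.8889² / (2 × 5.488) = 570.680 / 10.976 = 51.993 m.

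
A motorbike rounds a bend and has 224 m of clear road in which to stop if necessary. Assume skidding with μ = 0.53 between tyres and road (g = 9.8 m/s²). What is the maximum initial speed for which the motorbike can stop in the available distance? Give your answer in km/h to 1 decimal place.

Maximum speed ≈ 173.7 km/h

a = μg = 0.53 × 9.8 = 5.194 m/s².
v²/(2a) = d ⇒ v = √(2 × 5.194 × 224) = √2326.91 = 48.2381 m/s.
48.2381 m/s × 3.6 = 173.657 km/h.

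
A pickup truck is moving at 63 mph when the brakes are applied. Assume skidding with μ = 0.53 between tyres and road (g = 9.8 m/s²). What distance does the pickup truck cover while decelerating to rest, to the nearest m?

Braking distance ≈ 76 m

63 mph × 0.44704 = 28.1635 m/s.
a = μg = 0.53 × 9.8 = 5.194 m/s².
Braking distance = v²/(2a) = 28.1635² / (2 × 5.194) = 793.183 / 10.388 = 76.356 m.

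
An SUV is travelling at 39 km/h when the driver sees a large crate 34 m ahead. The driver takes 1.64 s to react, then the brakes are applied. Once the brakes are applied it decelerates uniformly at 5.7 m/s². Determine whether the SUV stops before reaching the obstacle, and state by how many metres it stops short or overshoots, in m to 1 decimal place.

39 km/h ÷ 3.6 = 10.8333 m/s.
Reaction distance = 10.8333 × 1.64 = 17.767 m.
Braking distance = v²/(2a) = 117.360 / 11.400 = 10.295 m.
Total stopping distance = 17.767 + 10.295 = 28.062 m, vs 34 m available — it stops with 34 − 28.062 = 5.938 m to spare.

Yes — it stops 5.9 m short of the obstacle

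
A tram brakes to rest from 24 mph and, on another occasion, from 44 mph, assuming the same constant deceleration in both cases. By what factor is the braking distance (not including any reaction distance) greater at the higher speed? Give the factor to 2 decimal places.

Factor ≈ 3.36

Braking distance d = v²/(2a), so with a fixed, d ∝ v².
Factor = (44/24)² = 1.8333² = 3.3610.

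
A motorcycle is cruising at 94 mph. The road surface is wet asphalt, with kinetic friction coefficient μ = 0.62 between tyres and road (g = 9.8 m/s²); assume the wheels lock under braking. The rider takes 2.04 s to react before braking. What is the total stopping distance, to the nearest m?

94 mph × 0.44704 = 42.0218 m/s.
a = μg = 0.62 × 9.8 = 6.076 m/s².
Reaction distance = v·t_r = 42.0218 × 2.04 = 85.724 m.
Braking distance = v²/(2a) = 42.0218² / (2 × 6.076) = 1765.832 / 12.152 = 145.312 m.
Total = 85.724 + 145.312 = 231.036 m.

Total stopping distance ≈ 231 m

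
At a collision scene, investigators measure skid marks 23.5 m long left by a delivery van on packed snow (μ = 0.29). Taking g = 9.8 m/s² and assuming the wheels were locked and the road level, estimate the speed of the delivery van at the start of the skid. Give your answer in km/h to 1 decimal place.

Deceleration a = μg = 0.29 × 9.8 = 2.842 m/s².
v = √(2a·d) = √(2 × 2.842 × 23.5) = √133.574 = 11.5574 m/s.
= 11.5574 × 3.6 = 41.607 km/h.

Initial speed ≈ 41.6 km/h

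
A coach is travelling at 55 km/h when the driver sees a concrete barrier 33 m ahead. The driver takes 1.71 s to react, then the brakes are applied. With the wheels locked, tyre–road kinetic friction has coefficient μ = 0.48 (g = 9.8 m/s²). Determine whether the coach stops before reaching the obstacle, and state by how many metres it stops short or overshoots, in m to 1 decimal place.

55 km/h ÷ 3.6 = 15.2778 m/s.
a = μg = 0.48 × 9.8 = 4.704 m/s².
Reaction distance = 15.2778 × 1.71 = 26.125 m.
Braking distance = v²/(2a) = 233.411 / 9.408 = 24.810 m.
Total stopping distance = 26.125 + 24.810 = 50.935 m, vs 33 m available — it cannot stop in time and overshoots by 50.935 − 33 = 17.935 m.

No — it overshoots by 17.9 m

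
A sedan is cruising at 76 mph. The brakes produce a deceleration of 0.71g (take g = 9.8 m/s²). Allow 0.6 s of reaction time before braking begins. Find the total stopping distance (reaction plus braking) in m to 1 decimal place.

76 mph × 0.44704 = 33.9750 m/s.
a = 0.71 × 9.8 = 6.958 m/s².
Reaction distance = v·t_r = 33.9750 × 0.6 = 20.385 m.
Braking distance = v²/(2a) = 33.9750² / (2 × 6.958) = 1154.301 / 13.916 = 82.948 m.
Total = 20.385 + 82.948 = 103.333 m.

Total stopping distance ≈ 103.3 m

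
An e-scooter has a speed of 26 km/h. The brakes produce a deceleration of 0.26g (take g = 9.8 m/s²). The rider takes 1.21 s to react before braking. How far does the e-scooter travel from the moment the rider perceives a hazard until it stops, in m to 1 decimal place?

26 km/h ÷ 3.6 = 7.2222 m/s.
a = 0.26 × 9.8 = 2.548 m/s².
Reaction distance = v·t_r = 7.2222 × 1.21 = 8.739 m.
Braking distance = v²/(2a) = 7.2222² / (2 × 2.548) = 52.160 / 5.096 = 10.235 m.
Total = 8.739 + 10.235 = 18.974 m.

Total stopping distance ≈ 19.0 m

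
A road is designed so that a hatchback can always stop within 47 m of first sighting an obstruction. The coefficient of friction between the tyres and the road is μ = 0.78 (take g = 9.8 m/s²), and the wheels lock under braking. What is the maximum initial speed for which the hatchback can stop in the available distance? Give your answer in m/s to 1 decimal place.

Maximum speed ≈ 26.8 m/s

a = μg = 0.78 × 9.8 = 7.644 m/s².
v²/(2a) = d ⇒ v = √(2 × 7.644 × 47) = √718.54 = 26.8056 m/s.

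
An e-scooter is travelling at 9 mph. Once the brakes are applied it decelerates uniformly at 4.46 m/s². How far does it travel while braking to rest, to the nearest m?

9 mph × 0.44704 = 4.0234 m/s.
Braking distance = v²/(2a) = 4.0234² / (2 × 4.460) = 16.188 / 8.920 = 1.815 m.

Braking distance ≈ 2 m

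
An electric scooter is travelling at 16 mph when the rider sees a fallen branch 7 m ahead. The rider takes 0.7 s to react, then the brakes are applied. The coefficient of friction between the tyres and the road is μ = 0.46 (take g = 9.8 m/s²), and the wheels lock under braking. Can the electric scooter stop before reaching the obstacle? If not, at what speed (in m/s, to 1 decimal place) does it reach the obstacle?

No — it strikes the obstacle at 5.8 m/s

16 mph × 0.44704 = 7.1526 m/s.
a = μg = 0.46 × 9.8 = 4.508 m/s².
Reaction distance = 7.1526 × 0.7 = 5.007 m.
Braking distance needed to stop: v²/(2a) = 51.160 / 9.016 = 5.674 m, so total needed = 5.007 + 5.674 = 10.681 m > 7 m — it cannot stop.
Distance remaining when braking begins: 7 − 5.007 = 1.993 m.
v² = v₀² − 2a·d = 51.160 − 2 × 4.508 × 1.993 = 33.191 m²/s².
v = √33.191 = 5.761 m/s.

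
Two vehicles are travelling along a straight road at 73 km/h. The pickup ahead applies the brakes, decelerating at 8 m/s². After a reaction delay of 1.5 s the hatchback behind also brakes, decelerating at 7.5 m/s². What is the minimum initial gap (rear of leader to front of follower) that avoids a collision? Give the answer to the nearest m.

Minimum gap ≈ 32 m

73 km/h ÷ 3.6 = 20.2778 m/s.
Leader travels v²/(2a_L) = 411.189 / 16.000 = 25.699 m before stopping.
Follower covers v·t_r = 20.2778 × 1.5 = 30.417 m while reacting, then v²/(2a_F) = 411.189 / 15.000 = 27.413 m while braking, for a total of 30.417 + 27.413 = 57.830 m.
Since a_F ≤ a_L and the follower starts braking later, the follower is never slower than the leader, so the closest approach is when both have stopped.
Minimum gap = 57.830 − 25.699 = 32.131 m.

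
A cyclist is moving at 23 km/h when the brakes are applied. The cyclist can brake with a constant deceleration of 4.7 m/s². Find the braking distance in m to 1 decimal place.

23 km/h ÷ 3.6 = 6.3889 m/s.
Braking distance = v²/(2a) = 6.3889² / (2 × 4.700) = 40.818 / 9.400 = 4.342 m.

Braking distance ≈ 4.3 m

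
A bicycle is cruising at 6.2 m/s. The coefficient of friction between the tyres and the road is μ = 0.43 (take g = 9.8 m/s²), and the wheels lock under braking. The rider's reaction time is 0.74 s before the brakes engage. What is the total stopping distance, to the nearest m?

Total stopping distance ≈ 9 m

a = μg = 0.43 × 9.8 = 4.214 m/s².
Reaction distance = v·t_r = 6.2000 × 0.74 = 4.588 m.
Braking distance = v²/(2a) = 6.2000² / (2 × 4.214) = 38.440 / 8.428 = 4.561 m.
Total = 4.588 + 4.561 = 9.149 m.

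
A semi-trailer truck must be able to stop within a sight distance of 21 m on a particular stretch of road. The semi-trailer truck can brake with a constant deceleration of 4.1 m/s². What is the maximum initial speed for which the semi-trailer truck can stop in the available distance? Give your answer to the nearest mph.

Maximum speed ≈ 29 mph

v²/(2a) = d ⇒ v = √(2 × 4.100 × 21) = √172.20 = 13.1225 m/s.
13.1225 m/s ÷ 0.44704 = 29.354 mph.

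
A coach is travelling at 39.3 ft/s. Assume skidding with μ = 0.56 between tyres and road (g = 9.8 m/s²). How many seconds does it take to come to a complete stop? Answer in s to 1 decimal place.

Braking time ≈ 2.2 s

39.3 ft/s × 0.3048 = 11.9786 m/s.
a = μg = 0.56 × 9.8 = 5.488 m/s².
Braking time = v/a = 11.9786 / 5.488 = 2.183 s.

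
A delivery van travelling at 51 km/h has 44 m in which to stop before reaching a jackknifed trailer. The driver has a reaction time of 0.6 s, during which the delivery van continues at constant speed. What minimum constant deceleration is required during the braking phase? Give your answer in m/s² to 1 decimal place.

Required deceleration ≈ 2.8 m/s²

51 km/h ÷ 3.6 = 14.1667 m/s.
Distance covered during reaction = 14.1667 × 0.6 = 8.500 m.
Distance available for braking: 44 − 8.500 = 35.500 m.
v² = 2a·d ⇒ a = v²/(2d) = 14.1667² / (2 × 35.500) = 200.695 / 71.000 = 2.8267 m/s².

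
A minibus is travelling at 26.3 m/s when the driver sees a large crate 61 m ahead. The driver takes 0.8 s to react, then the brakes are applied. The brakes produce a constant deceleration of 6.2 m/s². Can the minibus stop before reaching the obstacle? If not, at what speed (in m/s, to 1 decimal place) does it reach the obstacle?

No — it strikes the obstacle at 14.0 m/s

Reaction distance = 26.3000 × 0.8 = 21.040 m.
Braking distance needed to stop: v²/(2a) = 691.690 / 12.400 = 55.781 m, so total needed = 21.040 + 55.781 = 76.821 m > 61 m — it cannot stop.
Distance remaining when braking begins: 61 − 21.040 = 39.960 m.
v² = v₀² − 2a·d = 691.690 − 2 × 6.200 × 39.960 = 196.186 m²/s².
v = √196.186 = 14.007 m/s.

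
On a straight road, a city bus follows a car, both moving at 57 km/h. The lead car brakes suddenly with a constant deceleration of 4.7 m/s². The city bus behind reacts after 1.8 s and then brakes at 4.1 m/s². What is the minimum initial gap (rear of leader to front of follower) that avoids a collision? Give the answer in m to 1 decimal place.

Minimum gap ≈ 32.4 m

57 km/h ÷ 3.6 = 15.8333 m/s.
Leader travels v²/(2a_L) = 250.693 / 9.400 = 26.669 m before stopping.
Follower covers v·t_r = 15.8333 × 1.8 = 28.500 m while reacting, then v²/(2a_F) = 250.693 / 8.200 = 30.572 m while braking, for a total of 28.500 + 30.572 = 59.072 m.
Since a_F ≤ a_L and the follower starts braking later, the follower is never slower than the leader, so the closest approach is when both have stopped.
Minimum gap = 59.072 − 26.669 = 32.403 m.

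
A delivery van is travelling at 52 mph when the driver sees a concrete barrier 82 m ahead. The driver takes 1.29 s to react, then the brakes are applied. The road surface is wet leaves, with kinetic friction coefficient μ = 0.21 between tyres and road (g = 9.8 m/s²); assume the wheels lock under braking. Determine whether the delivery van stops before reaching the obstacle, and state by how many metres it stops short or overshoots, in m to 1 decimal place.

No — it overshoots by 79.3 m

52 mph × 0.44704 = 23.2461 m/s.
a = μg = 0.21 × 9.8 = 2.058 m/s².
Reaction distance = 23.2461 × 1.29 = 29.987 m.
Braking distance = v²/(2a) = 540.381 / 4.116 = 131.288 m.
Total stopping distance = 29.987 + 131.288 = 161.275 m, vs 82 m available — it cannot stop in time and overshoots by 161.275 − 82 = 79.275 m.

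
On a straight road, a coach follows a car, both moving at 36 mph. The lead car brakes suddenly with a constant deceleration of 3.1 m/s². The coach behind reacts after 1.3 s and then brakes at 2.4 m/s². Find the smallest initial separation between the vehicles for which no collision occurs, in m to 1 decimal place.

Minimum gap ≈ 33.1 m

36 mph × 0.44704 = 16.0934 m/s.
Leader travels v²/(2a_L) = 258.998 / 6.200 = 41.774 m before stopping.
Follower covers v·t_r = 16.0934 × 1.3 = 20.921 m while reacting, then v²/(2a_F) = 258.998 / 4.800 = 53.958 m while braking, for a total of 20.921 + 53.958 = 74.879 m.
Since a_F ≤ a_L and the follower starts braking later, the follower is never slower than the leader, so the closest approach is when both have stopped.
Minimum gap = 74.879 − 41.774 = 33.105 m.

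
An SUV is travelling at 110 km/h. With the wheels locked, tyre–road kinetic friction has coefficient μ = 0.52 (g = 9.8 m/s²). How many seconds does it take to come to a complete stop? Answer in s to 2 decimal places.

Braking time ≈ 6.00 s

110 km/h ÷ 3.6 = 30.5556 m/s.
a = μg = 0.52 × 9.8 = 5.096 m/s².
Braking time = v/a = 30.5556 / 5.096 = 5.996 s.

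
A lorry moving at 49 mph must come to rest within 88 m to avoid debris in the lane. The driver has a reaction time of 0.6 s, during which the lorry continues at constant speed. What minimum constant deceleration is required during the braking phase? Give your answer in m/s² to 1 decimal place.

Required deceleration ≈ 3.2 m/s²

49 mph × 0.44704 = 21.9050 m/s.
Distance covered during reaction = 21.9050 × 0.6 = 13.143 m.
Distance available for braking: 88 − 13.143 = 74.857 m.
v² = 2a·d ⇒ a = v²/(2d) = 21.9050² / (2 × 74.857) = 479.829 / 149.714 = 3.2050 m/s².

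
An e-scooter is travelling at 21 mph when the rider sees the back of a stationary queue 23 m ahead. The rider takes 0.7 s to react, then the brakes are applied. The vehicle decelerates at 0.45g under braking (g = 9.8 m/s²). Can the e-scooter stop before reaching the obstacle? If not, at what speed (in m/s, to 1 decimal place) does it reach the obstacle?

Yes — it stops about 6.4 m short of the obstacle, so it never reaches it

21 mph × 0.44704 = 9.3878 m/s.
a = 0.45 × 9.8 = 4.410 m/s².
Reaction distance = 9.3878 × 0.7 = 6.571 m.
Braking distance = v²/(2a) = 88.131 / 8.820 = 9.992 m.
Total stopping distance = 6.571 + 9.992 = 16.563 m, vs 23 m available — it stops with 23 − 16.563 = 6.437 m to spare.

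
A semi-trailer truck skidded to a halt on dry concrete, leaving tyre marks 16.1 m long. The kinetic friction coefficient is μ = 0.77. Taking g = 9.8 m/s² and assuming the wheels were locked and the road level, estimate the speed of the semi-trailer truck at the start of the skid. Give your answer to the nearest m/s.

Deceleration a = μg = 0.77 × 9.8 = 7.546 m/s².
v = √(2a·d) = √(2 × 7.546 × 16.1) = √242.981 = 15.5878 m/s.

Initial speed ≈ 16 m/s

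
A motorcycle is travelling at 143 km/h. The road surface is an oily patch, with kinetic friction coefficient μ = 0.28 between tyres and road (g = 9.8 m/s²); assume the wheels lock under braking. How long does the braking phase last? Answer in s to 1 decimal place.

143 km/h ÷ 3.6 = 39.7222 m/s.
a = μg = 0.28 × 9.8 = 2.744 m/s².
Braking time = v/a = 39.7222 / 2.744 = 14.476 s.

Braking time ≈ 14.5 s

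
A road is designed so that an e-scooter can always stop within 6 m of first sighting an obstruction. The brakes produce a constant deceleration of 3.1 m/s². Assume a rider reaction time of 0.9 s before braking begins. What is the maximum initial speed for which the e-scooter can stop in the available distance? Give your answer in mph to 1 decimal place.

Maximum speed ≈ 8.8 mph

Stopping distance: v·t_r + v²/(2a) = 6 with t_r = 0.9 s and a = 3.100 m/s².
So v² + 5.580 v − 37.20 = 0.
Positive root: v = −a·t_r + √((a·t_r)² + 2a·d) = −2.790 + √(7.784 + 37.20) = 3.9170 m/s.
3.9170 m/s ÷ 0.44704 = 8.762 mph.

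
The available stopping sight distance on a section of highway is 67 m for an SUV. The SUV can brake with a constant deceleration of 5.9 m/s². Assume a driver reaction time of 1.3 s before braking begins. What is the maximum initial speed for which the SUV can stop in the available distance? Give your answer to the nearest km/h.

Maximum speed ≈ 77 km/h

Stopping distance: v·t_r + v²/(2a) = 67 with t_r = 1.3 s and a = 5.900 m/s².
So v² + 15.340 v − 790.60 = 0.
Positive root: v = −a·t_r + √((a·t_r)² + 2a·d) = −7.670 + √(58.829 + 790.60) = 21.4750 m/s.
21.4750 m/s × 3.6 = 77.310 km/h.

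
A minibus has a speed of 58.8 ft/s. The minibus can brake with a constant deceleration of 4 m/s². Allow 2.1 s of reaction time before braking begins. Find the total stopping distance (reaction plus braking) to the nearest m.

Total stopping distance ≈ 78 m

58.8 ft/s × 0.3048 = 17.9222 m/s.
Reaction distance = v·t_r = 17.9222 × 2.1 = 37.637 m.
Braking distance = v²/(2a) = 17.9222² / (2 × 4.000) = 321.205 / 8.000 = 40.151 m.
Total = 37.637 + 40.151 = 77.788 m.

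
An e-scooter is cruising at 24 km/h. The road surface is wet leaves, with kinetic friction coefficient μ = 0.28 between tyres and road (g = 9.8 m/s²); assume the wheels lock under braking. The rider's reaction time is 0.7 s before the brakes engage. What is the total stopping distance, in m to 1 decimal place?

24 km/h ÷ 3.6 = 6.6667 m/s.
a = μg = 0.28 × 9.8 = 2.744 m/s².
Reaction distance = v·t_r = 6.6667 × 0.7 = 4.667 m.
Braking distance = v²/(2a) = 6.6667² / (2 × 2.744) = 44.445 / 5.488 = 8.099 m.
Total = 4.667 + 8.099 = 12.766 m.

Total stopping distance ≈ 12.8 m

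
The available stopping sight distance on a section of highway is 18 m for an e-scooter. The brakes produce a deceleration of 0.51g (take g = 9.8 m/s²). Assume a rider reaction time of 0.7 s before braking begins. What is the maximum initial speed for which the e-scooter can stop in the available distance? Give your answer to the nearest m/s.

a = 0.51 × 9.8 = 4.998 m/s².
Stopping distance: v·t_r + v²/(2a) = 18 with t_r = 0.7 s and a = 4.998 m/s².
So v² + 6.997 v − 179.93 = 0.
Positive root: v = −a·t_r + √((a·t_r)² + 2a·d) = −3.499 + √(12.243 + 179.93) = 10.3636 m/s.

Maximum speed ≈ 10 m/s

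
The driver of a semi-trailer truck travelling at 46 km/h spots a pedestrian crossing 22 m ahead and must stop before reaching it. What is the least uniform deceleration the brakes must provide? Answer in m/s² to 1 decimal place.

Required deceleration ≈ 3.7 m/s²

46 km/h ÷ 3.6 = 12.7778 m/s.
v² = 2a·d ⇒ a = v²/(2d) = 12.7778² / (2 × 22.000) = 163.272 / 44.000 = 3.7107 m/s².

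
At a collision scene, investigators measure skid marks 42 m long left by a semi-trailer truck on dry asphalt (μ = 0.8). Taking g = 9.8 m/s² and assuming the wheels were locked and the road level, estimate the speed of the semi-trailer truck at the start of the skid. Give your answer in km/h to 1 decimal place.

Initial speed ≈ 92.4 km/h

Deceleration a = μg = 0.8 × 9.8 = 7.840 m/s².
v = √(2a·d) = √(2 × 7.840 × 42) = √658.560 = 25.6624 m/s.
= 25.6624 × 3.6 = 92.385 km/h.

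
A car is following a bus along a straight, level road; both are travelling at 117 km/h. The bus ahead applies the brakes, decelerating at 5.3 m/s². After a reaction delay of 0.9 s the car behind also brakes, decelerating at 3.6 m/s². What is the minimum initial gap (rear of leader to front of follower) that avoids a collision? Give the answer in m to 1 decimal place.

Minimum gap ≈ 76.3 m

117 km/h ÷ 3.6 = 32.5000 m/s.
Leader travels v²/(2a_L) = 1056.250 / 10.600 = 99.646 m before stopping.
Follower covers v·t_r = 32.5000 × 0.9 = 29.250 m while reacting, then v²/(2a_F) = 1056.250 / 7.200 = 146.701 m while braking, for a total of 29.250 + 146.701 = 175.951 m.
Since a_F ≤ a_L and the follower starts braking later, the follower is never slower than the leader, so the closest approach is when both have stopped.
Minimum gap = 175.951 − 99.646 = 76.305 m.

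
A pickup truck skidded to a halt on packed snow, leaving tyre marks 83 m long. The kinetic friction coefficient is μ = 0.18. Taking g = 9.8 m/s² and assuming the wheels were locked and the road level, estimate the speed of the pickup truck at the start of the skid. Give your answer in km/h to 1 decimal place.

Deceleration a = μg = 0.18 × 9.8 = 1.764 m/s².
v = √(2a·d) = √(2 × 1.764 × 83) = √292.824 = 17.1121 m/s.
= 17.1121 × 3.6 = 61.604 km/h.

Initial speed ≈ 61.6 km/h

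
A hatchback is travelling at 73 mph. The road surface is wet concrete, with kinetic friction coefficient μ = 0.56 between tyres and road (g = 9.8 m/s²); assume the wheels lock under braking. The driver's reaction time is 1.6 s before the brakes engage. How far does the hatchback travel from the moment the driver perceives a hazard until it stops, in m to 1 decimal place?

73 mph × 0.44704 = 32.6339 m/s.
a = μg = 0.56 × 9.8 = 5.488 m/s².
Reaction distance = v·t_r = 32.6339 × 1.6 = 52.214 m.
Braking distance = v²/(2a) = 32.6339² / (2 × 5.488) = 1064.971 / 10.976 = 97.027 m.
Total = 52.214 + 97.027 = 149.241 m.

Total stopping distance ≈ 149.2 m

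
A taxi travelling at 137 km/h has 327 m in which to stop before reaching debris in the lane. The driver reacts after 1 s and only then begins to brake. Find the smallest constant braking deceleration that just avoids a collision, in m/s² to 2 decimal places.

137 km/h ÷ 3.6 = 38.0556 m/s.
Distance covered during reaction = 38.0556 × 1 = 38.056 m.
Distance available for braking: 327 − 38.056 = 288.944 m.
v² = 2a·d ⇒ a = v²/(2d) = 38.0556² / (2 × 288.944) = 1448.229 / 577.888 = 2.5061 m/s².

Required deceleration ≈ 2.51 m/s²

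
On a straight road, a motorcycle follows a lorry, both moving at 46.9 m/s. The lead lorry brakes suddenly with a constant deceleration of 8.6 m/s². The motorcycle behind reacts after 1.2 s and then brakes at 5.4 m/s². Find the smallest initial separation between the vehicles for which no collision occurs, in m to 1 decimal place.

Minimum gap ≈ 132.1 m

Leader travels v²/(2a_L) = 2199.610 / 17.200 = 127.884 m before stopping.
Follower covers v·t_r = 46.9000 × 1.2 = 56.280 m while reacting, then v²/(2a_F) = 2199.610 / 10.800 = 203.668 m while braking, for a total of 56.280 + 203.668 = 259.948 m.
Since a_F ≤ a_L and the follower starts braking later, the follower is never slower than the leader, so the closest approach is when both have stopped.
Minimum gap = 259.948 − 127.884 = 132.064 m.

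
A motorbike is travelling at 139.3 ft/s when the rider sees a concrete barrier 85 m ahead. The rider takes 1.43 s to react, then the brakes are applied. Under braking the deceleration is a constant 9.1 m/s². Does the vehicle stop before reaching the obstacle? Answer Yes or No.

No

139.3 ft/s × 0.3048 = 42.4586 m/s.
Reaction distance = 42.4586 × 1.43 = 60.716 m.
Braking distance = v²/(2a) = 1802.733 / 18.200 = 99.051 m.
Total stopping distance = 60.716 + 99.051 = 159.767 m, vs 85 m available — it cannot stop in time and overshoots by 159.767 − 85 = 74.767 m.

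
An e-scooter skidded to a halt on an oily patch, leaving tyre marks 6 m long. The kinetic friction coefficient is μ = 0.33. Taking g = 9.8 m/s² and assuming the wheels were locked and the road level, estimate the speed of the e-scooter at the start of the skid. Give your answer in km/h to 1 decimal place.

Deceleration a = μg = 0.33 × 9.8 = 3.234 m/s².
v = √(2a·d) = √(2 × 3.234 × 6) = √38.808 = 6.2296 m/s.
= 6.2296 × 3.6 = 22.427 km/h.

Initial speed ≈ 22.4 km/h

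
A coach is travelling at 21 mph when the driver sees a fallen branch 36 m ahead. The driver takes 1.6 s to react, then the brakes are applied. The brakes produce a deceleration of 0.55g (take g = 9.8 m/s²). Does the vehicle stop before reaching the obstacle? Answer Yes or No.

Yes

21 mph × 0.44704 = 9.3878 m/s.
a = 0.55 × 9.8 = 5.390 m/s².
Reaction distance = 9.3878 × 1.6 = 15.020 m.
Braking distance = v²/(2a) = 88.131 / 10.780 = 8.175 m.
Total stopping distance = 15.020 + 8.175 = 23.195 m, vs 36 m available — it stops with 36 − 23.195 = 12.805 m to spare.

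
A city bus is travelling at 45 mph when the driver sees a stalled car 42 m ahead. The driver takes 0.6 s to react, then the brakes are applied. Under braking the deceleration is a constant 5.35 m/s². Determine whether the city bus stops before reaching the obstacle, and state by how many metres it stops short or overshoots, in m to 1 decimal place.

45 mph × 0.44704 = 20.1168 m/s.
Reaction distance = 20.1168 × 0.6 = 12.070 m.
Braking distance = v²/(2a) = 404.686 / 10.700 = 37.821 m.
Total stopping distance = 12.070 + 37.821 = 49.891 m, vs 42 m available — it cannot stop in time and overshoots by 49.891 − 42 = 7.891 m.

No — it overshoots by 7.9 m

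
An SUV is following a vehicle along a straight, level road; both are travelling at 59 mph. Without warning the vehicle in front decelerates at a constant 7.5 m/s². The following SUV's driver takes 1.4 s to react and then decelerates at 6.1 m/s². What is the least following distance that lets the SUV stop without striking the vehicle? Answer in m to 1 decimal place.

Minimum gap ≈ 47.6 m

59 mph × 0.44704 = 26.3754 m/s.
Leader travels v²/(2a_L) = 695.662 / 15.000 = 46.377 m before stopping.
Follower covers v·t_r = 26.3754 × 1.4 = 36.926 m while reacting, then v²/(2a_F) = 695.662 / 12.200 = 57.021 m while braking, for a total of 36.926 + 57.021 = 93.947 m.
Since a_F ≤ a_L and the follower starts braking later, the follower is never slower than the leader, so the closest approach is when both have stopped.
Minimum gap = 93.947 − 46.377 = 47.570 m.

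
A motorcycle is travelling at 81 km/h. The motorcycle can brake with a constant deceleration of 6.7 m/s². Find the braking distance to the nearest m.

Braking distance ≈ 38 m

81 km/h ÷ 3.6 = 22.5000 m/s.
Braking distance = v²/(2a) = 22.5000² / (2 × 6.700) = 506.250 / 13.400 = 37.780 m.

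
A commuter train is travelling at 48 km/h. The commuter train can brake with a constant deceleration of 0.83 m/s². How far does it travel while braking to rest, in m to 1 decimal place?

48 km/h ÷ 3.6 = 13.3333 m/s.
Braking distance = v²/(2a) = 13.3333² / (2 × 0.830) = 177.777 / 1.660 = 107.095 m.

Braking distance ≈ 107.1 m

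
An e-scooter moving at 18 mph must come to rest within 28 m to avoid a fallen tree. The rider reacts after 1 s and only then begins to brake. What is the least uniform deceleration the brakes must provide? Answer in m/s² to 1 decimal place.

18 mph × 0.44704 = 8.0467 m/s.
Distance covered during reaction = 8.0467 × 1 = 8.047 m.
Distance available for braking: 28 − 8.047 = 19.953 m.
v² = 2a·d ⇒ a = v²/(2d) = 8.0467² / (2 × 19.953) = 64.749 / 39.906 = 1.6225 m/s².

Required deceleration ≈ 1.6 m/s²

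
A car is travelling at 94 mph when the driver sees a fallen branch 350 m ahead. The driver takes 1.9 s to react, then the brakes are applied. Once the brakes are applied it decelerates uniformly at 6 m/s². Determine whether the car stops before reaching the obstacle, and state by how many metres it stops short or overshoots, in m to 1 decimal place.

Yes — it stops 123.0 m short of the obstacle

94 mph × 0.44704 = 42.0218 m/s.
Reaction distance = 42.0218 × 1.9 = 79.841 m.
Braking distance = v²/(2a) = 1765.832 / 12.000 = 147.153 m.
Total stopping distance = 79.841 + 147.153 = 226.994 m, vs 350 m available — it stops with 350 − 226.994 = 123.006 m to spare.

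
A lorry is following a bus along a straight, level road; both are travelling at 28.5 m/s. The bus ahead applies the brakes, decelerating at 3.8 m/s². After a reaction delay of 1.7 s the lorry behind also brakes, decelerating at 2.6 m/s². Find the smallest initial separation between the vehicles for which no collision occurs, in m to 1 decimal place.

Minimum gap ≈ 97.8 m

Leader travels v²/(2a_L) = 812.250 / 7.600 = 106.875 m before stopping.
Follower covers v·t_r = 28.5000 × 1.7 = 48.450 m while reacting, then v²/(2a_F) = 812.250 / 5.200 = 156.202 m while braking, for a total of 48.450 + 156.202 = 204.652 m.
Since a_F ≤ a_L and the follower starts braking later, the follower is never slower than the leader, so the closest approach is when both have stopped.
Minimum gap = 204.652 − 106.875 = 97.777 m.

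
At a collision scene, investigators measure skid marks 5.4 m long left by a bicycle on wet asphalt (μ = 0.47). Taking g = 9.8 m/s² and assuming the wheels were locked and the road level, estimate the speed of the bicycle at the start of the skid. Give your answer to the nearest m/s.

Initial speed ≈ 7 m/s

Deceleration a = μg = 0.47 × 9.8 = 4.606 m/s².
v = √(2a·d) = √(2 × 4.606 × 5.4) = √49.745 = 7.0530 m/s.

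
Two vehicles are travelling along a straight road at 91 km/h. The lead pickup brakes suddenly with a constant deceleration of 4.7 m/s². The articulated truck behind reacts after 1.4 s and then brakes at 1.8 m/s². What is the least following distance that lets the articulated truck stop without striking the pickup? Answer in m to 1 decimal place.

Minimum gap ≈ 144.9 m

91 km/h ÷ 3.6 = 25.2778 m/s.
Leader travels v²/(2a_L) = 638.967 / 9.400 = 67.975 m before stopping.
Follower covers v·t_r = 25.2778 × 1.4 = 35.389 m while reacting, then v²/(2a_F) = 638.967 / 3.600 = 177.491 m while braking, for a total of 35.389 + 177.491 = 212.880 m.
Since a_F ≤ a_L and the follower starts braking later, the follower is never slower than the leader, so the closest approach is when both have stopped.
Minimum gap = 212.880 − 67.975 = 144.905 m.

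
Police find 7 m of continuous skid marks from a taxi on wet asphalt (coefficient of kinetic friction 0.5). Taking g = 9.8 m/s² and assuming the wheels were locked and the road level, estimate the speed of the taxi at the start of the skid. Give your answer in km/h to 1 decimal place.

Deceleration a = μg = 0.5 × 9.8 = 4.900 m/s².
v = √(2a·d) = √(2 × 4.900 × 7) = √68.600 = 8.2825 m/s.
= 8.2825 × 3.6 = 29.817 km/h.

Initial speed ≈ 29.8 km/h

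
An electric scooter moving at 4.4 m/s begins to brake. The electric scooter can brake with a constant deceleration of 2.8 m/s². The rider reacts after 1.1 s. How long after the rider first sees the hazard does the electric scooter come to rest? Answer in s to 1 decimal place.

Total time ≈ 2.7 s

Braking time = v/a = 4.4000 / 2.800 = 1.571 s.
Total = 1.1 + 1.571 = 2.671 s.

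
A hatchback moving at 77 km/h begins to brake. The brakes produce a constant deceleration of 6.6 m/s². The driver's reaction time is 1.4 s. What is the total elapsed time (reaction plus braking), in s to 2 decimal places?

Total time ≈ 4.64 s

77 km/h ÷ 3.6 = 21.3889 m/s.
Braking time = v/a = 21.3889 / 6.600 = 3.241 s.
Total = 1.4 + 3.241 = 4.641 s.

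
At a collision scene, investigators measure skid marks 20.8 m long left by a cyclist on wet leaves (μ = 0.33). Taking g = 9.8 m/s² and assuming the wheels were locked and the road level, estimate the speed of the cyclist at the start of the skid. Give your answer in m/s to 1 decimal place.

Deceleration a = μg = 0.33 × 9.8 = 3.234 m/s².
v = √(2a·d) = √(2 × 3.234 × 20.8) = √134.534 = 11.5989 m/s.

Initial speed ≈ 11.6 m/s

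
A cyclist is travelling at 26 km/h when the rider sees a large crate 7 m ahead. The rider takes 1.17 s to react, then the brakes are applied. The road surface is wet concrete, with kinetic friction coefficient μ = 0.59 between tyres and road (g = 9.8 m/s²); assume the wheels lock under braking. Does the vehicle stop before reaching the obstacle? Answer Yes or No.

No

26 km/h ÷ 3.6 = 7.2222 m/s.
a = μg = 0.59 × 9.8 = 5.782 m/s².
Reaction distance = 7.2222 × 1.17 = 8.450 m.
Braking distance = v²/(2a) = 52.160 / 11.564 = 4.511 m.
Total stopping distance = 8.450 + 4.511 = 12.961 m, vs 7 m available — it cannot stop in time and overshoots by 12.961 − 7 = 5.961 m.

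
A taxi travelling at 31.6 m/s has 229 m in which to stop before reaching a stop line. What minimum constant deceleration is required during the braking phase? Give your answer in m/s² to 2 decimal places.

v² = 2a·d ⇒ a = v²/(2d) = 31.6000² / (2 × 229.000) = 998.560 / 458.000 = 2.1803 m/s².

Required deceleration ≈ 2.18 m/s²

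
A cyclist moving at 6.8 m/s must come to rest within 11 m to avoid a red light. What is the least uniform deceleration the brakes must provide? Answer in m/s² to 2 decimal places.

Required deceleration ≈ 2.10 m/s²

v² = 2a·d ⇒ a = v²/(2d) = 6.8000² / (2 × 11.000) = 46.240 / 22.000 = 2.1018 m/s².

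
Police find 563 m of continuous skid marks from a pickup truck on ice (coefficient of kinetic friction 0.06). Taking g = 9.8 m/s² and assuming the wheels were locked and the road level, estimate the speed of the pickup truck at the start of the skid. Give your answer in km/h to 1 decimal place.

Deceleration a = μg = 0.06 × 9.8 = 0.588 m/s².
v = √(2a·d) = √(2 × 0.588 × 563) = √662.088 = 25.7311 m/s.
= 25.7311 × 3.6 = 92.632 km/h.

Initial speed ≈ 92.6 km/h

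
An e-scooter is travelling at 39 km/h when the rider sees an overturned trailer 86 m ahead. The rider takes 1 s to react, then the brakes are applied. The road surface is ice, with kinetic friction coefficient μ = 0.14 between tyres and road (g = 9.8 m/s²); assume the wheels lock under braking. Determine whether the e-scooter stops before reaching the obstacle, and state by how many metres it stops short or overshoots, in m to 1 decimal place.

39 km/h ÷ 3.6 = 10.8333 m/s.
a = μg = 0.14 × 9.8 = 1.372 m/s².
Reaction distance = 10.8333 × 1 = 10.833 m.
Braking distance = v²/(2a) = 117.360 / 2.744 = 42.770 m.
Total stopping distance = 10.833 + 42.770 = 53.603 m, vs 86 m available — it stops with 86 − 53.603 = 32.397 m to spare.

Yes — it stops 32.4 m short of the obstacle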